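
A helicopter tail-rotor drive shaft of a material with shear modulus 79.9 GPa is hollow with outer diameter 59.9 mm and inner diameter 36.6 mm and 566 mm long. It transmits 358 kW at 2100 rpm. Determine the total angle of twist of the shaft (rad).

ω = 2π·2100/60 = 219.9 rad/s, so T = P/ω = 358×10³ / 219.9 = 1628 N·m.
J = π(d_o⁴ − d_i⁴)/32 = π(0.0599⁴ − 0.0366⁴)/32 = 1.088×10^-6 m⁴.
θ = T·L/(G·J) = 1628 × 0.566 / (79.9×10⁹ × 1.088×10^-6) = 0.01060 rad.

0.0106 rad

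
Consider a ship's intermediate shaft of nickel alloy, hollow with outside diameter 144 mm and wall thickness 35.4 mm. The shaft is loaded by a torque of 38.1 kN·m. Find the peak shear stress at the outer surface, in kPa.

69600 kPa

J = π(d_o⁴ − d_i⁴)/32 = π(0.144⁴ − 0.0732⁴)/32 = 3.939×10^-5 m⁴.
τ_max = T·r/J = 38100 × 0.0720 / 3.939×10^-5 = 6.963×10^7 Pa.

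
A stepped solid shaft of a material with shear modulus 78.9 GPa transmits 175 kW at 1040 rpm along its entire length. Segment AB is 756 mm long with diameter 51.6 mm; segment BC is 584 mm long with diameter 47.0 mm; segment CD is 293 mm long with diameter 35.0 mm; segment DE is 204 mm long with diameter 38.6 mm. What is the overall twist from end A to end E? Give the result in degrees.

6.10°

ω = 2π·1040/60 = 108.9 rad/s, so T = P/ω = 175×10³ / 108.9 = 1607 N·m.
J_AB = π(0.0516)⁴/32 = 6.96×10^-7 m⁴; J_BC = π(0.0470)⁴/32 = 4.79×10^-7 m⁴; J_CD = π(0.0350)⁴/32 = 1.47×10^-7 m⁴; J_DE = π(0.0386)⁴/32 = 2.18×10^-7 m⁴.
θ = (T/G)·Σ L_i/J_i = (1607/78.9×10⁹)·(0.756/6.96×10^-7 + 0.584/4.79×10^-7 + 0.293/1.47×10^-7 + 0.204/2.18×10^-7) = 0.1065 rad.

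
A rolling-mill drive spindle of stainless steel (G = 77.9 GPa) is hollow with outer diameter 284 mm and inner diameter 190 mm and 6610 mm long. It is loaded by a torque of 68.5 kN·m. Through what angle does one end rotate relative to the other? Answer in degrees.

0.652°

J = π(d_o⁴ − d_i⁴)/32 = π(0.284⁴ − 0.190⁴)/32 = 5.107×10^-4 m⁴.
θ = T·L/(G·J) = 68500 × 6.61 / (77.9×10⁹ × 5.107×10^-4) = 0.01138 rad.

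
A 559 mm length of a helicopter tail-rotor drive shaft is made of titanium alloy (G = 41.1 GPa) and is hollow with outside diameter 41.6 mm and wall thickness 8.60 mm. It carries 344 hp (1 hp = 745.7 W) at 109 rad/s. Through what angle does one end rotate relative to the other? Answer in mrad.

ω = 109 rad/s, so T = P/ω = 344×745.7 / 109.0 = 2353 N·m.
J = π(d_o⁴ − d_i⁴)/32 = π(0.0416⁴ − 0.0244⁴)/32 = 2.592×10^-7 m⁴.
θ = T·L/(G·J) = 2353 × 0.559 / (41.1×10⁹ × 2.592×10^-7) = 0.1235 rad.

123 mrad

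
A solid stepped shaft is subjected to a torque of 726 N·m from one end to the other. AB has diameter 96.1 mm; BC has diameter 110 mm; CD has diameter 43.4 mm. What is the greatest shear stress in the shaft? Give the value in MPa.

45.2 MPa

Under the same torque, τ_max = 16T/(πd³) is largest where d is smallest — segment CD (d = 43.4 mm).
τ_max = 16·726.0/(π·(0.0434)³) = 4.523×10^7 Pa.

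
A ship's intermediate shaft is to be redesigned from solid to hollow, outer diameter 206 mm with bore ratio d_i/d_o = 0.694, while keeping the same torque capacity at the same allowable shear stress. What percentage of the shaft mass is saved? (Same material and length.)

Equal τ_max and T ⇒ the solid shaft needs d_s³ = d_o³(1−k⁴), so d_s = 206·(1−0.694⁴)^(1/3) = 188.7 mm.
Area ratio A_h/A_s = d_o²(1−k²)/d_s² = (1−k²)/(1−k⁴)^(2/3) = 0.6181.
Mass saving = 1 − 0.6181 = 38.2 %.

38.2 %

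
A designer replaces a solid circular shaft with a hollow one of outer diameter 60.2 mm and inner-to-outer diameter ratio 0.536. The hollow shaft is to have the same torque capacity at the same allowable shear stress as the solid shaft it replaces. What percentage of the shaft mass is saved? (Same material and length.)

24.5 %

Equal τ_max and T ⇒ the solid shaft needs d_s³ = d_o³(1−k⁴), so d_s = 60.2·(1−0.536⁴)^(1/3) = 58.50 mm.
Area ratio A_h/A_s = d_o²(1−k²)/d_s² = (1−k²)/(1−k⁴)^(2/3) = 0.7548.
Mass saving = 1 − 0.7548 = 24.5 %.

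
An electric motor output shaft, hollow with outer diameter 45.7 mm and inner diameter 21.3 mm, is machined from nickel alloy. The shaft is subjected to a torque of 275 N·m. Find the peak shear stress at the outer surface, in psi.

J = π(d_o⁴ − d_i⁴)/32 = π(0.0457⁴ − 0.0213⁴)/32 = 4.080×10^-7 m⁴.
τ_max = T·r/J = 275.0 × 0.0229 / 4.080×10^-7 = 1.540×10^7 Pa.

2230 psi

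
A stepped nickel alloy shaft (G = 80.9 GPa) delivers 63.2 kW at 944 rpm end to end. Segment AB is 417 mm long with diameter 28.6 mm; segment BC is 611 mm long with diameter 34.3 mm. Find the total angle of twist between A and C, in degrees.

4.91°

ω = 2π·944/60 = 98.86 rad/s, so T = P/ω = 63.2×10³ / 98.86 = 639.3 N·m.
J_AB = π(0.0286)⁴/32 = 6.57×10^-8 m⁴; J_BC = π(0.0343)⁴/32 = 1.36×10^-7 m⁴.
θ = (T/G)·Σ L_i/J_i = (639.3/80.9×10⁹)·(0.417/6.57×10^-8 + 0.611/1.36×10^-7) = 0.08570 rad.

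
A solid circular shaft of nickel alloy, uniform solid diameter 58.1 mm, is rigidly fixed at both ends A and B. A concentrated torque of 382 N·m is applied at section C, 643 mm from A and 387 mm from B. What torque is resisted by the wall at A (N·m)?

With uniform GJ and both ends fixed, compatibility θ_AC = θ_CB gives T_A·a = T_B·b, together with T_A + T_B = T₀.
T_A = T₀·b/(a+b) = 382.0·387/1030 = 143.5 N·m; T_B = 238.5 N·m.

144 N·m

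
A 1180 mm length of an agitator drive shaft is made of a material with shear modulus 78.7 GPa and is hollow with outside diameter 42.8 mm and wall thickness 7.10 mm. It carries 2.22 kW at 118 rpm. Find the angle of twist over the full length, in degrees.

0.585°

ω = 2π·118/60 = 12.36 rad/s, so T = P/ω = 2.22×10³ / 12.36 = 179.7 N·m.
J = π(d_o⁴ − d_i⁴)/32 = π(0.0428⁴ − 0.0286⁴)/32 = 2.638×10^-7 m⁴.
θ = T·L/(G·J) = 179.7 × 1.18 / (78.7×10⁹ × 2.638×10^-7) = 0.01021 rad.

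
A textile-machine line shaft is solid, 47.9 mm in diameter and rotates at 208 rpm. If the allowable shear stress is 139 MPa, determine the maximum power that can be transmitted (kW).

65.3 kW

J = πd⁴/32 = π(0.0479)⁴/32 = 5.168×10^-7 m⁴.
T_max = τ_allow·J/r = 1.39×10^8 × 5.168×10^-7 / 0.0239 = 3000 N·m.
ω = 2π·208/60 = 21.78 rad/s, so P_max = T_max·ω = 6.533×10^4 W.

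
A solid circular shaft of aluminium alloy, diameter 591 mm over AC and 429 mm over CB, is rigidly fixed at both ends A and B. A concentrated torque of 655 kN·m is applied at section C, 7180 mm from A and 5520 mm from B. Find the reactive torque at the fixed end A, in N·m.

Compatibility: T_A·a/J_AC = T_B·b/J_CB with T_A + T_B = T₀.
J_AC = 0.0120 m⁴, J_CB = 3.33×10^-3 m⁴, so T_A = T₀·(J_AC/a)/((J_AC/a)+(J_CB/b)) = 481200 N·m, T_B = 173800 N·m.

481000 N·m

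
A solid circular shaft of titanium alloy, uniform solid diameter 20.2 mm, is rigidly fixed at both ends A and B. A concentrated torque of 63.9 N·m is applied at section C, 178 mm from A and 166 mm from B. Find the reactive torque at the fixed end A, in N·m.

30.8 N·m

With uniform GJ and both ends fixed, compatibility θ_AC = θ_CB gives T_A·a = T_B·b, together with T_A + T_B = T₀.
T_A = T₀·b/(a+b) = 63.90·166/344.0 = 30.84 N·m; T_B = 33.06 N·m.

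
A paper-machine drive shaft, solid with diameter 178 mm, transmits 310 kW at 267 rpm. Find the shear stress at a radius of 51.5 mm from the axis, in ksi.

ω = 2π·267/60 = 27.96 rad/s, so T = P/ω = 310×10³ / 27.96 = 11090 N·m.
J = πd⁴/32 = π(0.178)⁴/32 = 9.856×10^-5 m⁴.
Shear stress varies linearly with radius: τ = T·r/J = 11090 × 0.0515 / 9.856×10^-5 = 5.794×10^6 Pa.

0.840 ksi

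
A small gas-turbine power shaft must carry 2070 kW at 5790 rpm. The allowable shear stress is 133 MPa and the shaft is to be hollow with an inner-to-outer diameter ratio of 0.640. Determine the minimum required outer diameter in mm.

54.0 mm

ω = 2π·5790/60 = 606.3 rad/s, so T = P/ω = 2070×10³ / 606.3 = 3414 N·m.
For a hollow shaft with d_i/d_o = 0.640: τ_max = 16T/(π d_o³ (1−k⁴)), so d_o = [16T/(π τ_allow (1−k⁴))]^(1/3) = [16·3414/(π·1.33×10^8·0.8322)]^(1/3) = 0.05396 m.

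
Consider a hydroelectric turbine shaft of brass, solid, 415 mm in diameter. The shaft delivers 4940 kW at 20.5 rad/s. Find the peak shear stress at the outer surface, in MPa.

17.2 MPa

ω = 20.5 rad/s, so T = P/ω = 4940×10³ / 20.50 = 241000 N·m.
J = πd⁴/32 = π(0.415)⁴/32 = 2.912×10^-3 m⁴.
τ_max = T·r/J = 241000 × 0.207 / 2.912×10^-3 = 1.717×10^7 Pa.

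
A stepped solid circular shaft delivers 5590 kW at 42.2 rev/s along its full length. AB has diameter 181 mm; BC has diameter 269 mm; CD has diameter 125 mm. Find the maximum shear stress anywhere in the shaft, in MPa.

ω = 2π·42.2 = 265.2 rad/s, so T = P/ω = 5590×10³ / 265.2 = 21080 N·m.
Under the same torque, τ_max = 16T/(πd³) is largest where d is smallest — segment CD (d = 125 mm).
τ_max = 16·21080/(π·(0.125)³) = 5.497×10^7 Pa.

55.0 MPa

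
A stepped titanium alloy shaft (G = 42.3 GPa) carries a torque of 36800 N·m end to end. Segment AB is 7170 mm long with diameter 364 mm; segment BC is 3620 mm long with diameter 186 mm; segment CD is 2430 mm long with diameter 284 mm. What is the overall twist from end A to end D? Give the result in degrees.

J_AB = π(0.364)⁴/32 = 1.72×10^-3 m⁴; J_BC = π(0.186)⁴/32 = 1.18×10^-4 m⁴; J_CD = π(0.284)⁴/32 = 6.39×10^-4 m⁴.
θ = (T/G)·Σ L_i/J_i = (36800/42.3×10⁹)·(7.17/1.72×10^-3 + 3.62/1.18×10^-4 + 2.43/6.39×10^-4) = 0.03373 rad.

1.93°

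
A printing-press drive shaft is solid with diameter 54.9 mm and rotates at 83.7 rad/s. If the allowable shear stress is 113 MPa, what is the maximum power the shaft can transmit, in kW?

307 kW

J = πd⁴/32 = π(0.0549)⁴/32 = 8.918×10^-7 m⁴.
T_max = τ_allow·J/r = 1.13×10^8 × 8.918×10^-7 / 0.0274 = 3671 N·m.
ω = 83.7 rad/s, so P_max = T_max·ω = 3.073×10^5 W.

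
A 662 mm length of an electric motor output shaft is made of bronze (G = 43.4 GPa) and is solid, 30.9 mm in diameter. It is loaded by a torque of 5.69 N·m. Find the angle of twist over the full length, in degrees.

0.0556°

J = πd⁴/32 = π(0.0309)⁴/32 = 8.950×10^-8 m⁴.
θ = T·L/(G·J) = 5.690 × 0.662 / (43.4×10⁹ × 8.950×10^-8) = 9.697×10^-4 rad.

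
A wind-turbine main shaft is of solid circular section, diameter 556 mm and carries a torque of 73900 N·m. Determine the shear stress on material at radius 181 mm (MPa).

J = πd⁴/32 = π(0.556)⁴/32 = 9.382×10^-3 m⁴.
Shear stress varies linearly with radius: τ = T·r/J = 73900 × 0.181 / 9.382×10^-3 = 1.426×10^6 Pa.

1.43 MPa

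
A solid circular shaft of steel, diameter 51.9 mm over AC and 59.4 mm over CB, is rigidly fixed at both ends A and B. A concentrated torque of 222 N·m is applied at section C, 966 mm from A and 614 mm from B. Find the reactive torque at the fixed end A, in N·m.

Compatibility: T_A·a/J_AC = T_B·b/J_CB with T_A + T_B = T₀.
J_AC = 7.12×10^-7 m⁴, J_CB = 1.22×10^-6 m⁴, so T_A = T₀·(J_AC/a)/((J_AC/a)+(J_CB/b)) = 60.01 N·m, T_B = 162.0 N·m.

60.0 N·m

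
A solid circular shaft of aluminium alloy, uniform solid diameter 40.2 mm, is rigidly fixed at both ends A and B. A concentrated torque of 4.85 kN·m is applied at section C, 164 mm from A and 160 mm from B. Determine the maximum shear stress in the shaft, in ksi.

With uniform GJ and both ends fixed, compatibility θ_AC = θ_CB gives T_A·a = T_B·b, together with T_A + T_B = T₀.
T_A = T₀·b/(a+b) = 4850·160/324.0 = 2395 N·m; T_B = 2455 N·m.
τ in each portion: τ_AC = 1.88×10^8 Pa, τ_CB = 1.92×10^8 Pa; maximum is in CB.
τ_max = T_CB·r/J = 2455·0.0201/2.56×10^-7 = 1.925×10^8 Pa.

27.9 ksi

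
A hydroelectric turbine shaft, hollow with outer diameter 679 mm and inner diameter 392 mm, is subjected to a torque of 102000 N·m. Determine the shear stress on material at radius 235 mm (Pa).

1.29e6 Pa

J = π(d_o⁴ − d_i⁴)/32 = π(0.679⁴ − 0.392⁴)/32 = 0.01855 m⁴.
Shear stress varies linearly with radius: τ = T·r/J = 102000 × 0.235 / 0.01855 = 1.292×10^6 Pa.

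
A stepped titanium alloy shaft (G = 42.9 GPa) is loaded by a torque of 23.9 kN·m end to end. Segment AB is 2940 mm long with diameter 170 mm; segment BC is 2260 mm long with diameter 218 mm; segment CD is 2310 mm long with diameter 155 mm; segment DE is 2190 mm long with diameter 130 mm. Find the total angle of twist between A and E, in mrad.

J_AB = π(0.170)⁴/32 = 8.20×10^-5 m⁴; J_BC = π(0.218)⁴/32 = 2.22×10^-4 m⁴; J_CD = π(0.155)⁴/32 = 5.67×10^-5 m⁴; J_DE = π(0.130)⁴/32 = 2.80×10^-5 m⁴.
θ = (T/G)·Σ L_i/J_i = (23900/42.9×10⁹)·(2.94/8.20×10^-5 + 2.26/2.22×10^-4 + 2.31/5.67×10^-5 + 2.19/2.80×10^-5) = 0.09188 rad.

91.9 mrad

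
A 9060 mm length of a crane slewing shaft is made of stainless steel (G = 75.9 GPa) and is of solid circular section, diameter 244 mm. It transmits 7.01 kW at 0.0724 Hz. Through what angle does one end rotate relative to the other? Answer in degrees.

0.303°

ω = 2π·0.0724 = 0.4549 rad/s, so T = P/ω = 7.01×10³ / 0.4549 = 15410 N·m.
J = πd⁴/32 = π(0.244)⁴/32 = 3.480×10^-4 m⁴.
θ = T·L/(G·J) = 15410 × 9.06 / (75.9×10⁹ × 3.480×10^-4) = 5.286×10^-3 rad.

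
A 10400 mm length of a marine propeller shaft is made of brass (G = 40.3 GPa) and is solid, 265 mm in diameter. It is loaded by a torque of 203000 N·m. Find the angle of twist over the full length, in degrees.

J = πd⁴/32 = π(0.265)⁴/32 = 4.842×10^-4 m⁴.
θ = T·L/(G·J) = 203000 × 10.4 / (40.3×10⁹ × 4.842×10^-4) = 0.1082 rad.

6.20°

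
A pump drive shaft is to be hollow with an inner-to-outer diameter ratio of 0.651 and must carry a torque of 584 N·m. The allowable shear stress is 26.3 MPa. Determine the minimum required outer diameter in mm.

For a hollow shaft with d_i/d_o = 0.651: τ_max = 16T/(π d_o³ (1−k⁴)), so d_o = [16T/(π τ_allow (1−k⁴))]^(1/3) = [16·584.0/(π·2.63×10^7·0.8204)]^(1/3) = 0.05166 m.

51.7 mm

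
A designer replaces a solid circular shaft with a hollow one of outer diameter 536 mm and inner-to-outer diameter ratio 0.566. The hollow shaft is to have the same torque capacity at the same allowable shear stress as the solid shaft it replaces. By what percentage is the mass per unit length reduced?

Equal τ_max and T ⇒ the solid shaft needs d_s³ = d_o³(1−k⁴), so d_s = 536·(1−0.566⁴)^(1/3) = 517.0 mm.
Area ratio A_h/A_s = d_o²(1−k²)/d_s² = (1−k²)/(1−k⁴)^(2/3) = 0.7305.
Mass saving = 1 − 0.7305 = 26.9 %.

26.9 %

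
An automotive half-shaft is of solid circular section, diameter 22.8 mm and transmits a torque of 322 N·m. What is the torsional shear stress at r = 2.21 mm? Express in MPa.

J = πd⁴/32 = π(0.0228)⁴/32 = 2.653×10^-8 m⁴.
Shear stress varies linearly with radius: τ = T·r/J = 322.0 × 0.00221 / 2.653×10^-8 = 2.682×10^7 Pa.

26.8 MPa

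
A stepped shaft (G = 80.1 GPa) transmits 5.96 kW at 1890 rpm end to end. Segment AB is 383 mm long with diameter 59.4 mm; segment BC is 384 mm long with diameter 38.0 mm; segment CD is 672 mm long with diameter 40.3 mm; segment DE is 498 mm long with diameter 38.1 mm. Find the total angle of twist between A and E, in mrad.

2.70 mrad

ω = 2π·1890/60 = 197.9 rad/s, so T = P/ω = 5.96×10³ / 197.9 = 30.11 N·m.
J_AB = π(0.0594)⁴/32 = 1.22×10^-6 m⁴; J_BC = π(0.0380)⁴/32 = 2.05×10^-7 m⁴; J_CD = π(0.0403)⁴/32 = 2.59×10^-7 m⁴; J_DE = π(0.0381)⁴/32 = 2.07×10^-7 m⁴.
θ = (T/G)·Σ L_i/J_i = (30.11/80.1×10⁹)·(0.383/1.22×10^-6 + 0.384/2.05×10^-7 + 0.672/2.59×10^-7 + 0.498/2.07×10^-7) = 2.704×10^-3 rad.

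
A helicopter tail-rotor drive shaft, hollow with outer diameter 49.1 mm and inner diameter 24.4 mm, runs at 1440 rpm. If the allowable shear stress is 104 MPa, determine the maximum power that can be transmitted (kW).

J = π(d_o⁴ − d_i⁴)/32 = π(0.0491⁴ − 0.0244⁴)/32 = 5.358×10^-7 m⁴.
T_max = τ_allow·J/r = 1.04×10^8 × 5.358×10^-7 / 0.0246 = 2270 N·m.
ω = 2π·1440/60 = 150.8 rad/s, so P_max = T_max·ω = 3.423×10^5 W.

342 kW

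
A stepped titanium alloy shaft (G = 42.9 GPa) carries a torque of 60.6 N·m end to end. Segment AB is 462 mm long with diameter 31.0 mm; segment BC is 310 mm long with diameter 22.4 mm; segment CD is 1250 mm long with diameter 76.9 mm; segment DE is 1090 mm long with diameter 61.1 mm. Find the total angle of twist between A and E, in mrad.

J_AB = π(0.0310)⁴/32 = 9.07×10^-8 m⁴; J_BC = π(0.0224)⁴/32 = 2.47×10^-8 m⁴; J_CD = π(0.0769)⁴/32 = 3.43×10^-6 m⁴; J_DE = π(0.0611)⁴/32 = 1.37×10^-6 m⁴.
θ = (T/G)·Σ L_i/J_i = (60.60/42.9×10⁹)·(0.462/9.07×10^-8 + 0.310/2.47×10^-8 + 1.25/3.43×10^-6 + 1.09/1.37×10^-6) = 0.02655 rad.

26.6 mrad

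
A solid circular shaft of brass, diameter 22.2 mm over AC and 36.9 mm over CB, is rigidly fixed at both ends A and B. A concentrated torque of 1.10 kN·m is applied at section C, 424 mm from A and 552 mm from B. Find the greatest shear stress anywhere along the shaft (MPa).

95.3 MPa

Compatibility: T_A·a/J_AC = T_B·b/J_CB with T_A + T_B = T₀.
J_AC = 2.38×10^-8 m⁴, J_CB = 1.82×10^-7 m⁴, so T_A = T₀·(J_AC/a)/((J_AC/a)+(J_CB/b)) = 160.3 N·m, T_B = 939.7 N·m.
τ in each portion: τ_AC = 7.46×10^7 Pa, τ_CB = 9.53×10^7 Pa; maximum is in CB.
τ_max = T_CB·r/J = 939.7·0.0184/1.82×10^-7 = 9.526×10^7 Pa.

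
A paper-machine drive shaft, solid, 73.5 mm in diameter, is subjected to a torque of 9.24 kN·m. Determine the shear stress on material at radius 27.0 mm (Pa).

8.71e7 Pa

J = πd⁴/32 = π(0.0735)⁴/32 = 2.865×10^-6 m⁴.
Shear stress varies linearly with radius: τ = T·r/J = 9240 × 0.0270 / 2.865×10^-6 = 8.707×10^7 Pa.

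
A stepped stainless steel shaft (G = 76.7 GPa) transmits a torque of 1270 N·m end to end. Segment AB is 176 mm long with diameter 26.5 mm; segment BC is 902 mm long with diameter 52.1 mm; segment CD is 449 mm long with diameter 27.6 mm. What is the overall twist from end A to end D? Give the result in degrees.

J_AB = π(0.0265)⁴/32 = 4.84×10^-8 m⁴; J_BC = π(0.0521)⁴/32 = 7.23×10^-7 m⁴; J_CD = π(0.0276)⁴/32 = 5.70×10^-8 m⁴.
θ = (T/G)·Σ L_i/J_i = (1270/76.7×10⁹)·(0.176/4.84×10^-8 + 0.902/7.23×10^-7 + 0.449/5.70×10^-8) = 0.2113 rad.

12.1°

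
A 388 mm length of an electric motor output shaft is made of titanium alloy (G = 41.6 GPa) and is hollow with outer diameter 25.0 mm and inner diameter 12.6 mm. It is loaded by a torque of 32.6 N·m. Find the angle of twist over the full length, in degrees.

J = π(d_o⁴ − d_i⁴)/32 = π(0.0250⁴ − 0.0126⁴)/32 = 3.588×10^-8 m⁴.
θ = T·L/(G·J) = 32.60 × 0.388 / (41.6×10⁹ × 3.588×10^-8) = 8.475×10^-3 rad.

0.486°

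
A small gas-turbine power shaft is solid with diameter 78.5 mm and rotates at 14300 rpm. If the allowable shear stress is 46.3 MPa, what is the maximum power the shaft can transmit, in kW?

J = πd⁴/32 = π(0.0785)⁴/32 = 3.728×10^-6 m⁴.
T_max = τ_allow·J/r = 4.63×10^7 × 3.728×10^-6 / 0.0393 = 4398 N·m.
ω = 2π·14300/60 = 1497 rad/s, so P_max = T_max·ω = 6.585×10^6 W.

6590 kW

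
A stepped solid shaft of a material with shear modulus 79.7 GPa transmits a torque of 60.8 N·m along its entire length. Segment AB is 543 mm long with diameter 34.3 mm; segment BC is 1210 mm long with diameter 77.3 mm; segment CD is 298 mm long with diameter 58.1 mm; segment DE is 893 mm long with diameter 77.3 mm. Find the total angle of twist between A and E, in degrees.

J_AB = π(0.0343)⁴/32 = 1.36×10^-7 m⁴; J_BC = π(0.0773)⁴/32 = 3.51×10^-6 m⁴; J_CD = π(0.0581)⁴/32 = 1.12×10^-6 m⁴; J_DE = π(0.0773)⁴/32 = 3.51×10^-6 m⁴.
θ = (T/G)·Σ L_i/J_i = (60.80/79.7×10⁹)·(0.543/1.36×10^-7 + 1.21/3.51×10^-6 + 0.298/1.12×10^-6 + 0.893/3.51×10^-6) = 3.709×10^-3 rad.

0.213°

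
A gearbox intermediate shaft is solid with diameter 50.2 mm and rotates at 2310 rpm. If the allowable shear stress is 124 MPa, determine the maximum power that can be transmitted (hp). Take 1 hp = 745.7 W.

999 hp

J = πd⁴/32 = π(0.0502)⁴/32 = 6.235×10^-7 m⁴.
T_max = τ_allow·J/r = 1.24×10^8 × 6.235×10^-7 / 0.0251 = 3080 N·m.
ω = 2π·2310/60 = 241.9 rad/s, so P_max = T_max·ω = 7.451×10^5 W.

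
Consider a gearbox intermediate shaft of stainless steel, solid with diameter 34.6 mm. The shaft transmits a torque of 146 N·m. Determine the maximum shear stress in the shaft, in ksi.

2.60 ksi

J = πd⁴/32 = π(0.0346)⁴/32 = 1.407×10^-7 m⁴.
τ_max = T·r/J = 146.0 × 0.0173 / 1.407×10^-7 = 1.795×10^7 Pa.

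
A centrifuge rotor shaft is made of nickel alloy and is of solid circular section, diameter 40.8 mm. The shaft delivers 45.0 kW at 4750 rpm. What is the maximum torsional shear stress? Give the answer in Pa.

6.78e6 Pa

ω = 2π·4750/60 = 497.4 rad/s, so T = P/ω = 45.0×10³ / 497.4 = 90.47 N·m.
J = πd⁴/32 = π(0.0408)⁴/32 = 2.720×10^-7 m⁴.
τ_max = T·r/J = 90.47 × 0.0204 / 2.720×10^-7 = 6.784×10^6 Pa.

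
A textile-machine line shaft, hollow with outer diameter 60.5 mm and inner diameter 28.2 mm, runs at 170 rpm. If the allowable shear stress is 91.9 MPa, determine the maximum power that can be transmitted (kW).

67.8 kW

J = π(d_o⁴ − d_i⁴)/32 = π(0.0605⁴ − 0.0282⁴)/32 = 1.253×10^-6 m⁴.
T_max = τ_allow·J/r = 9.19×10^7 × 1.253×10^-6 / 0.0302 = 3807 N·m.
ω = 2π·170/60 = 17.80 rad/s, so P_max = T_max·ω = 6.778×10^4 W.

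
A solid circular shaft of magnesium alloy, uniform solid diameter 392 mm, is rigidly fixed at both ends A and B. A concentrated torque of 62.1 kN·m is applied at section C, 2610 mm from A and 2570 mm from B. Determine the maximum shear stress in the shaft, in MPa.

2.65 MPa

With uniform GJ and both ends fixed, compatibility θ_AC = θ_CB gives T_A·a = T_B·b, together with T_A + T_B = T₀.
T_A = T₀·b/(a+b) = 62100·2570/5180 = 30810 N·m; T_B = 31290 N·m.
τ in each portion: τ_AC = 2.60×10^6 Pa, τ_CB = 2.65×10^6 Pa; maximum is in CB.
τ_max = T_CB·r/J = 31290·0.196/2.32×10^-3 = 2.646×10^6 Pa.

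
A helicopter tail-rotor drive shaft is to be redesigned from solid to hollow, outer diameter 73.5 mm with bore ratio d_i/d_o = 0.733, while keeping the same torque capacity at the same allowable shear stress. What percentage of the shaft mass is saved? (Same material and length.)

41.9 %

Equal τ_max and T ⇒ the solid shaft needs d_s³ = d_o³(1−k⁴), so d_s = 73.5·(1−0.733⁴)^(1/3) = 65.61 mm.
Area ratio A_h/A_s = d_o²(1−k²)/d_s² = (1−k²)/(1−k⁴)^(2/3) = 0.5807.
Mass saving = 1 − 0.5807 = 41.9 %.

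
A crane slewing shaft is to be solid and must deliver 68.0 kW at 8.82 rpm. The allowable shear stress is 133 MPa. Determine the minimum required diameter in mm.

ω = 2π·8.82/60 = 0.9236 rad/s, so T = P/ω = 68.0×10³ / 0.9236 = 73620 N·m.
For a solid shaft τ_max = 16T/(πd³), so d = (16T/(π τ_allow))^(1/3) = (16·73620/(π·1.33×10^8))^(1/3) = 0.1413 m.

141 mm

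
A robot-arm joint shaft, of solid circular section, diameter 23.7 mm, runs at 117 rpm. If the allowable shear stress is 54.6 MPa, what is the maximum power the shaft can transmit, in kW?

J = πd⁴/32 = π(0.0237)⁴/32 = 3.097×10^-8 m⁴.
T_max = τ_allow·J/r = 5.46×10^7 × 3.097×10^-8 / 0.0118 = 142.7 N·m.
ω = 2π·117/60 = 12.25 rad/s, so P_max = T_max·ω = 1749 W.

1.75 kW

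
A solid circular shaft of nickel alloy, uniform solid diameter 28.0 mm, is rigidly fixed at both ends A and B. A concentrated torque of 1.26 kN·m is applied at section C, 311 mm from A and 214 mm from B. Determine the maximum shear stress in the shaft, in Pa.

With uniform GJ and both ends fixed, compatibility θ_AC = θ_CB gives T_A·a = T_B·b, together with T_A + T_B = T₀.
T_A = T₀·b/(a+b) = 1260·214/525.0 = 513.6 N·m; T_B = 746.4 N·m.
τ in each portion: τ_AC = 1.19×10^8 Pa, τ_CB = 1.73×10^8 Pa; maximum is in CB.
τ_max = T_CB·r/J = 746.4·0.0140/6.03×10^-8 = 1.732×10^8 Pa.

1.73e8 Pa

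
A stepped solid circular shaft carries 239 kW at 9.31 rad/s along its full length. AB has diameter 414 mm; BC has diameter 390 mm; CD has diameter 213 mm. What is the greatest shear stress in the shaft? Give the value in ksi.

1.96 ksi

ω = 9.31 rad/s, so T = P/ω = 239×10³ / 9.310 = 25670 N·m.
Under the same torque, τ_max = 16T/(πd³) is largest where d is smallest — segment CD (d = 213 mm).
τ_max = 16·25670/(π·(0.213)³) = 1.353×10^7 Pa.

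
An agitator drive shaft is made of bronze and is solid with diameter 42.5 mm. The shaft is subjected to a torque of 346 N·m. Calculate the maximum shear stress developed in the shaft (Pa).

2.30e7 Pa

J = πd⁴/32 = π(0.0425)⁴/32 = 3.203×10^-7 m⁴.
τ_max = T·r/J = 346.0 × 0.0213 / 3.203×10^-7 = 2.296×10^7 Pa.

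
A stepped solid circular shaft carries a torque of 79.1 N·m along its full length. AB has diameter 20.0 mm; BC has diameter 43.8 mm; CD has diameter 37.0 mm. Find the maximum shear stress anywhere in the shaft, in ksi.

7.30 ksi

Under the same torque, τ_max = 16T/(πd³) is largest where d is smallest — segment AB (d = 20.0 mm).
τ_max = 16·79.10/(π·(0.0200)³) = 5.036×10^7 Pa.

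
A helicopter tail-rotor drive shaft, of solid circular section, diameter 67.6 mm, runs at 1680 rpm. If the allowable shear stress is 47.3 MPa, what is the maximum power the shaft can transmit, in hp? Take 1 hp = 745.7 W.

J = πd⁴/32 = π(0.0676)⁴/32 = 2.050×10^-6 m⁴.
T_max = τ_allow·J/r = 4.73×10^7 × 2.050×10^-6 / 0.0338 = 2869 N·m.
ω = 2π·1680/60 = 175.9 rad/s, so P_max = T_max·ω = 5.047×10^5 W.

677 hp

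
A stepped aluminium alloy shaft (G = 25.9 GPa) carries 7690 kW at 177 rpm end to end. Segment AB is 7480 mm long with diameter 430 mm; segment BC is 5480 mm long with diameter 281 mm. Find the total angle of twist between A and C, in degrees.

10.3°

ω = 2π·177/60 = 18.54 rad/s, so T = P/ω = 7690×10³ / 18.54 = 414900 N·m.
J_AB = π(0.430)⁴/32 = 3.36×10^-3 m⁴; J_BC = π(0.281)⁴/32 = 6.12×10^-4 m⁴.
θ = (T/G)·Σ L_i/J_i = (414900/25.9×10⁹)·(7.48/3.36×10^-3 + 5.48/6.12×10^-4) = 0.1791 rad.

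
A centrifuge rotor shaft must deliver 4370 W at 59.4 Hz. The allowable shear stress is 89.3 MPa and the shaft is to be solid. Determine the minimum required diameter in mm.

8.74 mm

ω = 2π·59.4 = 373.2 rad/s, so T = P/ω = 4370 / 373.2 = 11.71 N·m.
For a solid shaft τ_max = 16T/(πd³), so d = (16T/(π τ_allow))^(1/3) = (16·11.71/(π·8.93×10^7))^(1/3) = 0.008741 m.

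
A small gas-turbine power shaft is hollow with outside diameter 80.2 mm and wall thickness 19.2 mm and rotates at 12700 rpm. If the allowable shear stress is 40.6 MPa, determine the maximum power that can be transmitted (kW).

5070 kW

J = π(d_o⁴ − d_i⁴)/32 = π(0.0802⁴ − 0.0418⁴)/32 = 3.762×10^-6 m⁴.
T_max = τ_allow·J/r = 4.06×10^7 × 3.762×10^-6 / 0.0401 = 3809 N·m.
ω = 2π·12700/60 = 1330 rad/s, so P_max = T_max·ω = 5.065×10^6 W.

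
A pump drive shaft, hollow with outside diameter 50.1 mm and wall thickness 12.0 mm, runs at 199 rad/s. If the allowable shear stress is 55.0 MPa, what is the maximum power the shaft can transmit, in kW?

J = π(d_o⁴ − d_i⁴)/32 = π(0.0501⁴ − 0.0261⁴)/32 = 5.730×10^-7 m⁴.
T_max = τ_allow·J/r = 5.50×10^7 × 5.730×10^-7 / 0.0250 = 1258 N·m.
ω = 199 rad/s, so P_max = T_max·ω = 2.503×10^5 W.

250 kW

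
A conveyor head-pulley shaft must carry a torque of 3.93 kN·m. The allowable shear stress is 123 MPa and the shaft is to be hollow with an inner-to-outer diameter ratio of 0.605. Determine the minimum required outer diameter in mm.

For a hollow shaft with d_i/d_o = 0.605: τ_max = 16T/(π d_o³ (1−k⁴)), so d_o = [16T/(π τ_allow (1−k⁴))]^(1/3) = [16·3930/(π·1.23×10^8·0.8660)]^(1/3) = 0.05728 m.

57.3 mm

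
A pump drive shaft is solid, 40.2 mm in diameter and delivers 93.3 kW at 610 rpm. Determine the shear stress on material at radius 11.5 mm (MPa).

65.5 MPa

ω = 2π·610/60 = 63.88 rad/s, so T = P/ω = 93.3×10³ / 63.88 = 1461 N·m.
J = πd⁴/32 = π(0.0402)⁴/32 = 2.564×10^-7 m⁴.
Shear stress varies linearly with radius: τ = T·r/J = 1461 × 0.0115 / 2.564×10^-7 = 6.551×10^7 Pa.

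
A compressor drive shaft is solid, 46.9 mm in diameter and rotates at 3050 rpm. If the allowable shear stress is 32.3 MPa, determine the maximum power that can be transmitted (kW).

J = πd⁴/32 = π(0.0469)⁴/32 = 4.750×10^-7 m⁴.
T_max = τ_allow·J/r = 3.23×10^7 × 4.750×10^-7 / 0.0234 = 654.3 N·m.
ω = 2π·3050/60 = 319.4 rad/s, so P_max = T_max·ω = 2.090×10^5 W.

209 kW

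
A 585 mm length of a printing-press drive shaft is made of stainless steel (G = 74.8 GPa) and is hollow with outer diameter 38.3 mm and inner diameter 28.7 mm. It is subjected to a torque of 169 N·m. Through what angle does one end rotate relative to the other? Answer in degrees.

J = π(d_o⁴ − d_i⁴)/32 = π(0.0383⁴ − 0.0287⁴)/32 = 1.446×10^-7 m⁴.
θ = T·L/(G·J) = 169.0 × 0.585 / (74.8×10⁹ × 1.446×10^-7) = 9.138×10^-3 rad.

0.524°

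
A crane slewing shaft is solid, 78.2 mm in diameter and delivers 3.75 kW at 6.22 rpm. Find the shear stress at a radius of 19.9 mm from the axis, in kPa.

ω = 2π·6.22/60 = 0.6514 rad/s, so T = P/ω = 3.75×10³ / 0.6514 = 5757 N·m.
J = πd⁴/32 = π(0.0782)⁴/32 = 3.671×10^-6 m⁴.
Shear stress varies linearly with radius: τ = T·r/J = 5757 × 0.0199 / 3.671×10^-6 = 3.121×10^7 Pa.

31200 kPa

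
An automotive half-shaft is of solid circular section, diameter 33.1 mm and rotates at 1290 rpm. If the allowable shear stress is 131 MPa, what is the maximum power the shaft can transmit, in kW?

126 kW

J = πd⁴/32 = π(0.0331)⁴/32 = 1.178×10^-7 m⁴.
T_max = τ_allow·J/r = 1.31×10^8 × 1.178×10^-7 / 0.0166 = 932.8 N·m.
ω = 2π·1290/60 = 135.1 rad/s, so P_max = T_max·ω = 1.260×10^5 W.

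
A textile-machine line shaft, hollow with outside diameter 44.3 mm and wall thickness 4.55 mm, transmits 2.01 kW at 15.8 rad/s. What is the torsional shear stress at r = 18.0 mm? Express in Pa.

1.01e7 Pa

ω = 15.8 rad/s, so T = P/ω = 2.01×10³ / 15.80 = 127.2 N·m.
J = π(d_o⁴ − d_i⁴)/32 = π(0.0443⁴ − 0.0352⁴)/32 = 2.274×10^-7 m⁴.
Shear stress varies linearly with radius: τ = T·r/J = 127.2 × 0.0180 / 2.274×10^-7 = 1.007×10^7 Pa.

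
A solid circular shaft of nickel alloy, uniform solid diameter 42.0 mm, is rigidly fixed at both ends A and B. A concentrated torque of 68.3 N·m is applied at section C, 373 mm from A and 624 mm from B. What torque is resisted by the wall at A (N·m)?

With uniform GJ and both ends fixed, compatibility θ_AC = θ_CB gives T_A·a = T_B·b, together with T_A + T_B = T₀.
T_A = T₀·b/(a+b) = 68.30·624/997.0 = 42.75 N·m; T_B = 25.55 N·m.

42.7 N·m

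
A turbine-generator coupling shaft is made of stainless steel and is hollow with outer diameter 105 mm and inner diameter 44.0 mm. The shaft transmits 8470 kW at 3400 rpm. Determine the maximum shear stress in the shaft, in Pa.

ω = 2π·3400/60 = 356.0 rad/s, so T = P/ω = 8470×10³ / 356.0 = 23790 N·m.
J = π(d_o⁴ − d_i⁴)/32 = π(0.105⁴ − 0.0440⁴)/32 = 1.157×10^-5 m⁴.
τ_max = T·r/J = 23790 × 0.0525 / 1.157×10^-5 = 1.080×10^8 Pa.

1.08e8 Pa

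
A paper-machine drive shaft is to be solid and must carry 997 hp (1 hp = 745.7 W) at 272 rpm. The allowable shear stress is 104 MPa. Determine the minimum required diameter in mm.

109 mm

ω = 2π·272/60 = 28.48 rad/s, so T = P/ω = 997×745.7 / 28.48 = 26100 N·m.
For a solid shaft τ_max = 16T/(πd³), so d = (16T/(π τ_allow))^(1/3) = (16·26100/(π·1.04×10^8))^(1/3) = 0.1085 m.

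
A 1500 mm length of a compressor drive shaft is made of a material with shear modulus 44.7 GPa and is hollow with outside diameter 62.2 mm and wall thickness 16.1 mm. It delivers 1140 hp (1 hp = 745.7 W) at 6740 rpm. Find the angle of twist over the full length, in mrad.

29.1 mrad

ω = 2π·6740/60 = 705.8 rad/s, so T = P/ω = 1140×745.7 / 705.8 = 1204 N·m.
J = π(d_o⁴ − d_i⁴)/32 = π(0.0622⁴ − 0.0300⁴)/32 = 1.390×10^-6 m⁴.
θ = T·L/(G·J) = 1204 × 1.50 / (44.7×10⁹ × 1.390×10^-6) = 0.02908 rad.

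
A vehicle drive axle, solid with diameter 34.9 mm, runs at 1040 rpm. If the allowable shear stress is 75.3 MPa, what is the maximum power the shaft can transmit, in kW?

J = πd⁴/32 = π(0.0349)⁴/32 = 1.456×10^-7 m⁴.
T_max = τ_allow·J/r = 7.53×10^7 × 1.456×10^-7 / 0.0175 = 628.5 N·m.
ω = 2π·1040/60 = 108.9 rad/s, so P_max = T_max·ω = 6.845×10^4 W.

68.4 kW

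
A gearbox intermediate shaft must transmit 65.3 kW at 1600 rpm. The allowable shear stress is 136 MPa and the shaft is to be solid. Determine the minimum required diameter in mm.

ω = 2π·1600/60 = 167.6 rad/s, so T = P/ω = 65.3×10³ / 167.6 = 389.7 N·m.
For a solid shaft τ_max = 16T/(πd³), so d = (16T/(π τ_allow))^(1/3) = (16·389.7/(π·1.36×10^8))^(1/3) = 0.02444 m.

24.4 mm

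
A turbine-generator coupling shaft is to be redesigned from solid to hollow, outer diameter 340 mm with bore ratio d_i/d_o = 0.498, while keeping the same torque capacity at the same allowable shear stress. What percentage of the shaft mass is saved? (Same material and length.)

21.5 %

Equal τ_max and T ⇒ the solid shaft needs d_s³ = d_o³(1−k⁴), so d_s = 340·(1−0.498⁴)^(1/3) = 332.9 mm.
Area ratio A_h/A_s = d_o²(1−k²)/d_s² = (1−k²)/(1−k⁴)^(2/3) = 0.7845.
Mass saving = 1 − 0.7845 = 21.5 %.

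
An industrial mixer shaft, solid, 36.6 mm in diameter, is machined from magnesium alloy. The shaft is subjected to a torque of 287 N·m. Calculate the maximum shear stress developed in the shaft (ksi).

J = πd⁴/32 = π(0.0366)⁴/32 = 1.762×10^-7 m⁴.
τ_max = T·r/J = 287.0 × 0.0183 / 1.762×10^-7 = 2.981×10^7 Pa.

4.32 ksi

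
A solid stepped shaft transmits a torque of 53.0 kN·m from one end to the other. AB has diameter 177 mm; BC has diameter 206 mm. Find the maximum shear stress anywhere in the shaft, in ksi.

Under the same torque, τ_max = 16T/(πd³) is largest where d is smallest — segment AB (d = 177 mm).
τ_max = 16·53000/(π·(0.177)³) = 4.868×10^7 Pa.

7.06 ksi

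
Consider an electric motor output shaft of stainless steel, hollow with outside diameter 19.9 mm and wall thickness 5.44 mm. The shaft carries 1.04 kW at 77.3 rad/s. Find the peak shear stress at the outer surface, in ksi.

1.32 ksi

ω = 77.3 rad/s, so T = P/ω = 1.04×10³ / 77.30 = 13.45 N·m.
J = π(d_o⁴ − d_i⁴)/32 = π(0.0199⁴ − 0.00902⁴)/32 = 1.475×10^-8 m⁴.
τ_max = T·r/J = 13.45 × 0.00995 / 1.475×10^-8 = 9.078×10^6 Pa.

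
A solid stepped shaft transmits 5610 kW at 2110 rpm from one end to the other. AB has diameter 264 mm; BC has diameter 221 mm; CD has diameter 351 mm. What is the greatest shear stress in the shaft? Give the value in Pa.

ω = 2π·2110/60 = 221.0 rad/s, so T = P/ω = 5610×10³ / 221.0 = 25390 N·m.
Under the same torque, τ_max = 16T/(πd³) is largest where d is smallest — segment BC (d = 221 mm).
τ_max = 16·25390/(π·(0.221)³) = 1.198×10^7 Pa.

1.20e7 Pa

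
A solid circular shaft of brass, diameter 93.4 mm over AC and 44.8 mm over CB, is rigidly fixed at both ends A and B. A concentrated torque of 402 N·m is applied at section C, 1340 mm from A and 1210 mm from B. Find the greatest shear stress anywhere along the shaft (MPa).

2.37 MPa

Compatibility: T_A·a/J_AC = T_B·b/J_CB with T_A + T_B = T₀.
J_AC = 7.47×10^-6 m⁴, J_CB = 3.95×10^-7 m⁴, so T_A = T₀·(J_AC/a)/((J_AC/a)+(J_CB/b)) = 379.7 N·m, T_B = 22.26 N·m.
τ in each portion: τ_AC = 2.37×10^6 Pa, τ_CB = 1.26×10^6 Pa; maximum is in AC.
τ_max = T_AC·r/J = 379.7·0.0467/7.47×10^-6 = 2.374×10^6 Pa.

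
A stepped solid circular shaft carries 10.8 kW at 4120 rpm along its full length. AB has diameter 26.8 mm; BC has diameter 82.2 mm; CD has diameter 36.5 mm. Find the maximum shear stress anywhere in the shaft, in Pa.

6.62e6 Pa

ω = 2π·4120/60 = 431.4 rad/s, so T = P/ω = 10.8×10³ / 431.4 = 25.03 N·m.
Under the same torque, τ_max = 16T/(πd³) is largest where d is smallest — segment AB (d = 26.8 mm).
τ_max = 16·25.03/(π·(0.0268)³) = 6.623×10^6 Pa.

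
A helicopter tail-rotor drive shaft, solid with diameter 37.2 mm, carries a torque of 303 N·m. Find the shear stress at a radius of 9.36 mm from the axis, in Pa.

J = πd⁴/32 = π(0.0372)⁴/32 = 1.880×10^-7 m⁴.
Shear stress varies linearly with radius: τ = T·r/J = 303.0 × 0.00936 / 1.880×10^-7 = 1.509×10^7 Pa.

1.51e7 Pa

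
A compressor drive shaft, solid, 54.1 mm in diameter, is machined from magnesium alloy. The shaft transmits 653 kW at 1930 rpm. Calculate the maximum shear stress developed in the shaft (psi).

ω = 2π·1930/60 = 202.1 rad/s, so T = P/ω = 653×10³ / 202.1 = 3231 N·m.
J = πd⁴/32 = π(0.0541)⁴/32 = 8.410×10^-7 m⁴.
τ_max = T·r/J = 3231 × 0.0271 / 8.410×10^-7 = 1.039×10^8 Pa.

15100 psi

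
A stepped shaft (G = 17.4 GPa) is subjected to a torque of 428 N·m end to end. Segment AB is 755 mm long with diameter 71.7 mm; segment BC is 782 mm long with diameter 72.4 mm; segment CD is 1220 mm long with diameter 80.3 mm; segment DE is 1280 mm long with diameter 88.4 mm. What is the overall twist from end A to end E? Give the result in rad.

J_AB = π(0.0717)⁴/32 = 2.59×10^-6 m⁴; J_BC = π(0.0724)⁴/32 = 2.70×10^-6 m⁴; J_CD = π(0.0803)⁴/32 = 4.08×10^-6 m⁴; J_DE = π(0.0884)⁴/32 = 6.00×10^-6 m⁴.
θ = (T/G)·Σ L_i/J_i = (428.0/17.4×10⁹)·(0.755/2.59×10^-6 + 0.782/2.70×10^-6 + 1.22/4.08×10^-6 + 1.28/6.00×10^-6) = 0.02689 rad.

0.0269 rad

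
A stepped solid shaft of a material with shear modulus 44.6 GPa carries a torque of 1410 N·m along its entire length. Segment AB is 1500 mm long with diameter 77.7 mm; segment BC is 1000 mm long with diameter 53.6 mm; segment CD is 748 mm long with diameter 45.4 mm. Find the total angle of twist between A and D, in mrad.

J_AB = π(0.0777)⁴/32 = 3.58×10^-6 m⁴; J_BC = π(0.0536)⁴/32 = 8.10×10^-7 m⁴; J_CD = π(0.0454)⁴/32 = 4.17×10^-7 m⁴.
θ = (T/G)·Σ L_i/J_i = (1410/44.6×10⁹)·(1.50/3.58×10^-6 + 1.00/8.10×10^-7 + 0.748/4.17×10^-7) = 0.1090 rad.

109 mrad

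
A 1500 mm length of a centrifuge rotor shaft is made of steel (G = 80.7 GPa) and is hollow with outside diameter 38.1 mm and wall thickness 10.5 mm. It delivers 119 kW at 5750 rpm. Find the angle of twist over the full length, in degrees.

1.06°

ω = 2π·5750/60 = 602.1 rad/s, so T = P/ω = 119×10³ / 602.1 = 197.6 N·m.
J = π(d_o⁴ − d_i⁴)/32 = π(0.0381⁴ − 0.0171⁴)/32 = 1.985×10^-7 m⁴.
θ = T·L/(G·J) = 197.6 × 1.50 / (80.7×10⁹ × 1.985×10^-7) = 0.01851 rad.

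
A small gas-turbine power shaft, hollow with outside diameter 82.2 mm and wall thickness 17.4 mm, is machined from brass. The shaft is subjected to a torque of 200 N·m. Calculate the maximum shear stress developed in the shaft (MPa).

2.06 MPa

J = π(d_o⁴ − d_i⁴)/32 = π(0.0822⁴ − 0.0474⁴)/32 = 3.987×10^-6 m⁴.
τ_max = T·r/J = 200.0 × 0.0411 / 3.987×10^-6 = 2.062×10^6 Pa.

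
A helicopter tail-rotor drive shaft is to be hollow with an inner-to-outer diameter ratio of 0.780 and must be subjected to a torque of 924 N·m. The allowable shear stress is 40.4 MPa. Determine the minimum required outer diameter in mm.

For a hollow shaft with d_i/d_o = 0.780: τ_max = 16T/(π d_o³ (1−k⁴)), so d_o = [16T/(π τ_allow (1−k⁴))]^(1/3) = [16·924.0/(π·4.04×10^7·0.6298)]^(1/3) = 0.05697 m.

57.0 mm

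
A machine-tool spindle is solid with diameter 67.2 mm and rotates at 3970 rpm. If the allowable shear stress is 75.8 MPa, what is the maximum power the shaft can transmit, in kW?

J = πd⁴/32 = π(0.0672)⁴/32 = 2.002×10^-6 m⁴.
T_max = τ_allow·J/r = 7.58×10^7 × 2.002×10^-6 / 0.0336 = 4517 N·m.
ω = 2π·3970/60 = 415.7 rad/s, so P_max = T_max·ω = 1.878×10^6 W.

1880 kW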